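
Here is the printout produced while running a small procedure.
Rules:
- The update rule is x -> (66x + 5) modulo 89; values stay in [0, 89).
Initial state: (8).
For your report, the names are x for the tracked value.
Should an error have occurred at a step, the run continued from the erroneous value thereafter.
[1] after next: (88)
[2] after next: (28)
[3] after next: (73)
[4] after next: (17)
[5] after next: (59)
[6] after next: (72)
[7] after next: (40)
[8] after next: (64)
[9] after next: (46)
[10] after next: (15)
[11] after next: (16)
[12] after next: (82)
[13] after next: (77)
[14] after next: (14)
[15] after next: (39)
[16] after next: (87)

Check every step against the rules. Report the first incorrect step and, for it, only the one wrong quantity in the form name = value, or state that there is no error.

1. x = (66*8 + 5) mod 89 = 88 (same as recorded)
2. x = (66*88 + 5) mod 89 = 28 (consistent with the printout)
3. x = (66*28 + 5) mod 89 = 73 (verified)
4. x = (66*73 + 5) mod 89 = 17 (verified)
5. x = (66*17 + 5) mod 89 = 59 (checks out)
6. x = (66*59 + 5) mod 89 = 72 (matches)
7. x = (66*72 + 5) mod 89 = 40 (agrees with the printout)
8. x = (66*40 + 5) mod 89 = 64 (checks out)
9. x = (66*64 + 5) mod 89 = 46 (same as recorded)
10. x = (66*46 + 5) mod 89 = 15 (verified)
11. x = (66*15 + 5) mod 89 = 16 (checks out)
12. x = (66*16 + 5) mod 89 = 82 (matches)
13. x = (66*82 + 5) mod 89 = 77 (confirmed correct)
14. x = (66*77 + 5) mod 89 = 14 (confirmed correct)
15. x = (66*14 + 5) mod 89 = 39 (exactly as logged)
16. x = (66*39 + 5) mod 89 = 87 (consistent with the printout)
The recomputation confirms every line.

no error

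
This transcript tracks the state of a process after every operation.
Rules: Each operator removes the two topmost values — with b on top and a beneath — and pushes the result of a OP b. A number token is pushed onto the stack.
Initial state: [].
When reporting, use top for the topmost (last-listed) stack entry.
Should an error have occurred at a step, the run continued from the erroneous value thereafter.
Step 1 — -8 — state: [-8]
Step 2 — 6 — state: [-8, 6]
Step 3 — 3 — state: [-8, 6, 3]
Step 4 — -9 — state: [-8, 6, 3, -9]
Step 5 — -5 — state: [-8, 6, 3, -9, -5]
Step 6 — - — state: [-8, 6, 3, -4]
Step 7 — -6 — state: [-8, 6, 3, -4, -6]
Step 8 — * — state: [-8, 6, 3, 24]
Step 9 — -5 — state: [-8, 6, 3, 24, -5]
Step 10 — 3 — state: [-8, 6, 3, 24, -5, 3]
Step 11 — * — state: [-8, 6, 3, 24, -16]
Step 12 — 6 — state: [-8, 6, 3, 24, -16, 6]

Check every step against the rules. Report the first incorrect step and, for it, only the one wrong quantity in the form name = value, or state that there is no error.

step 11, top = -15

Step 1: push -8: top = -8 — same as recorded.
Step 2: push 6: top = 6 — in agreement.
Step 3: push 3: top = 3 — agrees with the transcript.
Step 4: push -9: top = -9 — agrees with the transcript.
Step 5: push -5: top = -5 — agrees with the transcript.
Step 6: -9 - -5 = -4 — confirmed correct.
Step 7: push -6: top = -6 — same as recorded.
Step 8: -4 * -6 = 24 — checks out.
Step 9: push -5: top = -5 — same as recorded.
Step 10: push 3: top = 3 — no discrepancy.
Step 11: -5 * 3 = -15 — first mismatch against the transcript.
First incorrect step: 11; the correct value is top = -15.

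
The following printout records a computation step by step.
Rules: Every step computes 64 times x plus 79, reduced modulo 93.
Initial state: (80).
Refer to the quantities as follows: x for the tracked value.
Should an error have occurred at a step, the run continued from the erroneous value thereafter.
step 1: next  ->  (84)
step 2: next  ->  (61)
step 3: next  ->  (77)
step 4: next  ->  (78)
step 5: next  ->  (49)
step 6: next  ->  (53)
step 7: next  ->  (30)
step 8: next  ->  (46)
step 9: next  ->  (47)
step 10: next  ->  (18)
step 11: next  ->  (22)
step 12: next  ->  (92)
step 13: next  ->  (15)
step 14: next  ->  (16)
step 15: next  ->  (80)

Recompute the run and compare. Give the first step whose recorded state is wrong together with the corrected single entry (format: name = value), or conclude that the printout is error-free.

no error

Recomputing the run from the initial state:
step 1: x = 84
step 2: x = 61
step 3: x = 77
step 4: x = 78
step 5: x = 49
step 6: x = 53
step 7: x = 30
step 8: x = 46
step 9: x = 47
step 10: x = 18
step 11: x = 22
step 12: x = 92
step 13: x = 15
step 14: x = 16
step 15: x = 80
This matches the printout at every step.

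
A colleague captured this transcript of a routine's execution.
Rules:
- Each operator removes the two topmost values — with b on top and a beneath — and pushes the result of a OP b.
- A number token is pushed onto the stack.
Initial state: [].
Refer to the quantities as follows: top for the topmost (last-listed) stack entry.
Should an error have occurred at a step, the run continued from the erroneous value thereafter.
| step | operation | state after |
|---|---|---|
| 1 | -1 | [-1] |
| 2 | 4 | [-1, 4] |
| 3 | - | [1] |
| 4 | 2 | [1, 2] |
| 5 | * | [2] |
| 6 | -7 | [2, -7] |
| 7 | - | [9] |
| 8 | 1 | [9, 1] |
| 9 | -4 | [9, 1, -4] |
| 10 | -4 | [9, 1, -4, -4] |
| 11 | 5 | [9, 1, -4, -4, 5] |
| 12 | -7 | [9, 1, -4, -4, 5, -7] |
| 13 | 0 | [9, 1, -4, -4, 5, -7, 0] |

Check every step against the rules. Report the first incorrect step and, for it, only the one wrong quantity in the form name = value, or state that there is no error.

step 3, top = -5

Step 1: push -1: top = -1 — no discrepancy.
Step 2: push 4: top = 4 — checks out.
Step 3: -1 - 4 = -5 — the transcript disagrees here.
Conclusion: step 3 carries the first error; the entry should be top = -5.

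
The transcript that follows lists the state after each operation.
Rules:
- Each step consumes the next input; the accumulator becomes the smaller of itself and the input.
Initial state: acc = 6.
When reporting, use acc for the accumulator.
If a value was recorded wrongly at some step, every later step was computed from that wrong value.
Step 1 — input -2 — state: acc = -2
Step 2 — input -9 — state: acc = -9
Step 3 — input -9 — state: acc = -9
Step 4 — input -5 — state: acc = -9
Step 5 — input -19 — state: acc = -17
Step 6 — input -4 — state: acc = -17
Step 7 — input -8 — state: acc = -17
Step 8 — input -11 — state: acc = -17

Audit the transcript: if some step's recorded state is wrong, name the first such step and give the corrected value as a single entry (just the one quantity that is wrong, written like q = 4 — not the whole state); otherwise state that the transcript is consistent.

step 1: acc = min(6, -2) = -2 -> checks out
step 2: acc = min(-2, -9) = -9 -> verified
step 3: acc = min(-9, -9) = -9 -> consistent with the transcript
step 4: acc = min(-9, -5) = -9 -> exactly as logged
step 5: acc = min(-9, -19) = -19 -> the transcript has a different value
Step 5 is the first one off; corrected, acc = -19.

step 5, acc = -19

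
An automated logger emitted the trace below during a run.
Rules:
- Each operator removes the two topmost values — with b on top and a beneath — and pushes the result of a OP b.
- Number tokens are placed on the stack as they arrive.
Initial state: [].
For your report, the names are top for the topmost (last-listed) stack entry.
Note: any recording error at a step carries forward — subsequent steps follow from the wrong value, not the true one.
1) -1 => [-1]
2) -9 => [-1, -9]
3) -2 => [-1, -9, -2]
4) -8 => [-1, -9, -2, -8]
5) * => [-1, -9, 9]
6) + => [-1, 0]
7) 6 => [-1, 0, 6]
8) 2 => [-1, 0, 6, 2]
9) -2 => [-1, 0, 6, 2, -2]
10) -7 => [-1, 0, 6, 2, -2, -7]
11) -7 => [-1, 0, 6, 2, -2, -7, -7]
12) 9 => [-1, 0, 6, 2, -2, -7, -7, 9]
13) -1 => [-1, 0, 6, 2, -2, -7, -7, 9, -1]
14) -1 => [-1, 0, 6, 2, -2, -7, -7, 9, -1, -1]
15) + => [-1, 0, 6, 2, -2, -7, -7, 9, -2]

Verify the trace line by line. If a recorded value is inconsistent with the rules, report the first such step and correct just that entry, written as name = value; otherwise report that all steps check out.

Step 1: push -1: top = -1 — checks out.
Step 2: push -9: top = -9 — no discrepancy.
Step 3: push -2: top = -2 — consistent with the trace.
Step 4: push -8: top = -8 — verified.
Step 5: -2 * -8 = 16 — a discrepancy with the trace.
So the first discrepancy is step 5, where the right value is top = 16.

step 5, top = 16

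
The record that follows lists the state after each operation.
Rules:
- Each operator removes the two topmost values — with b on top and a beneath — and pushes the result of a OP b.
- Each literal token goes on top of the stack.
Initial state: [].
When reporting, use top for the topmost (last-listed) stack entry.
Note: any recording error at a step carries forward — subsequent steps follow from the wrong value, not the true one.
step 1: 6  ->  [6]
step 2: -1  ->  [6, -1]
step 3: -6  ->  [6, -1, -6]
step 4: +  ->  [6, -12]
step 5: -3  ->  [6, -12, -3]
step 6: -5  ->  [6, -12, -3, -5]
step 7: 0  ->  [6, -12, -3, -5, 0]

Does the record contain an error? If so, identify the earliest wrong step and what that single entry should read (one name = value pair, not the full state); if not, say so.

1. push 6: top = 6 (exactly as logged)
2. push -1: top = -1 (verified)
3. push -6: top = -6 (consistent with the record)
4. -1 + -6 = -7 (the recorded entry deviates here)
Conclusion: step 4 carries the first error; the entry should be top = -7.

step 4, top = -7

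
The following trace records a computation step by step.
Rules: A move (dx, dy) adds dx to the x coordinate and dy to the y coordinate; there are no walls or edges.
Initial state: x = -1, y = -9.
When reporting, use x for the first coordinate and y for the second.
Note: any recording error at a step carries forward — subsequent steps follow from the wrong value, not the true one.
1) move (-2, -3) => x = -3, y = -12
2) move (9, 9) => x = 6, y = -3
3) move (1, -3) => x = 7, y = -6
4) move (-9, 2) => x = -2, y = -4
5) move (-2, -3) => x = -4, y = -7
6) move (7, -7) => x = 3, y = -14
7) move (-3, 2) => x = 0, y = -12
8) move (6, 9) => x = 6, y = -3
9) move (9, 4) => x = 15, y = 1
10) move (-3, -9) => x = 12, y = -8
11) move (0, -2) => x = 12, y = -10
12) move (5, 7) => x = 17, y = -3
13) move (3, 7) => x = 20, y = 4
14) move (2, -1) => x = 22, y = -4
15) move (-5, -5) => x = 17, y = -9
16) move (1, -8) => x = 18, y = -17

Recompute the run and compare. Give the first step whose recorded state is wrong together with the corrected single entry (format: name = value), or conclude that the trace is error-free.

step 14, y = 3

step 1: x = -1 + (-2) = -3, y = -9 + (-3) = -12 -> agrees with the trace
step 2: x = -3 + (9) = 6, y = -12 + (9) = -3 -> no discrepancy
step 3: x = 6 + (1) = 7, y = -3 + (-3) = -6 -> agrees with the trace
step 4: x = 7 + (-9) = -2, y = -6 + (2) = -4 -> verified
step 5: x = -2 + (-2) = -4, y = -4 + (-3) = -7 -> same as recorded
step 6: x = -4 + (7) = 3, y = -7 + (-7) = -14 -> in agreement
step 7: x = 3 + (-3) = 0, y = -14 + (2) = -12 -> consistent with the trace
step 8: x = 0 + (6) = 6, y = -12 + (9) = -3 -> checks out
step 9: x = 6 + (9) = 15, y = -3 + (4) = 1 -> confirmed correct
step 10: x = 15 + (-3) = 12, y = 1 + (-9) = -8 -> exactly as logged
step 11: x = 12 + (0) = 12, y = -8 + (-2) = -10 -> same as recorded
step 12: x = 12 + (5) = 17, y = -10 + (7) = -3 -> consistent with the trace
step 13: x = 17 + (3) = 20, y = -3 + (7) = 4 -> same as recorded
step 14: x = 20 + (2) = 22, y = 4 + (-1) = 3 -> this is not what the trace shows
The audit stops at step 14: the recorded entry is wrong and should be y = 3.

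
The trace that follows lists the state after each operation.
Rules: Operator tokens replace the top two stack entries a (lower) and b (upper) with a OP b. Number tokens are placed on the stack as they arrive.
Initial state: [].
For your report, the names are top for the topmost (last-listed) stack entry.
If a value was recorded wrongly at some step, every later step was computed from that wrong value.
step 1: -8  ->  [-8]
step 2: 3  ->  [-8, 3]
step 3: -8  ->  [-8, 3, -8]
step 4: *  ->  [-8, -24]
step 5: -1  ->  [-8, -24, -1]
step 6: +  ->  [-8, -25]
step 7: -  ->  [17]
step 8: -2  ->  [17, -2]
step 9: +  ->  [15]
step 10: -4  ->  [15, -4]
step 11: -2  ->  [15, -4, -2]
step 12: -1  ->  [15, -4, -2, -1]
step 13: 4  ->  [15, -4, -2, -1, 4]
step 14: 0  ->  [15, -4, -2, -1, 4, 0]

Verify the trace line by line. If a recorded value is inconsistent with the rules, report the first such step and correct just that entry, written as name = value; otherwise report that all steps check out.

1. push -8: top = -8 (exactly as logged)
2. push 3: top = 3 (same as recorded)
3. push -8: top = -8 (checks out)
4. 3 * -8 = -24 (matches)
5. push -1: top = -1 (in agreement)
6. -24 + -1 = -25 (agrees with the trace)
7. -8 - -25 = 17 (verified)
8. push -2: top = -2 (matches)
9. 17 + -2 = 15 (verified)
10. push -4: top = -4 (exactly as logged)
11. push -2: top = -2 (in agreement)
12. push -1: top = -1 (consistent with the trace)
13. push 4: top = 4 (agrees with the trace)
14. push 0: top = 0 (no discrepancy)
All steps check out; nothing to correct.

no error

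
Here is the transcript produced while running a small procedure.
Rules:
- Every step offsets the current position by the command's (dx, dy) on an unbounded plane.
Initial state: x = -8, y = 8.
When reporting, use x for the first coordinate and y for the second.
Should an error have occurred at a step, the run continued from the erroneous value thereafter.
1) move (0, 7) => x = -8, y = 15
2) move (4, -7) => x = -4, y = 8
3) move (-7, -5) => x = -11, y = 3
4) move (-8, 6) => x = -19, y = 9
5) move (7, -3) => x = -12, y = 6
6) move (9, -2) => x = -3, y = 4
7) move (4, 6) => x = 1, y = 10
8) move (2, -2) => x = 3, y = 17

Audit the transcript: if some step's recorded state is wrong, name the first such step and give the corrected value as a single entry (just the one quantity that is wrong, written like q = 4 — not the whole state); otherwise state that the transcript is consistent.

step 8, y = 8

Step 1: x = -8 + (0) = -8, y = 8 + (7) = 15 — no discrepancy.
Step 2: x = -8 + (4) = -4, y = 15 + (-7) = 8 — in agreement.
Step 3: x = -4 + (-7) = -11, y = 8 + (-5) = 3 — matches.
Step 4: x = -11 + (-8) = -19, y = 3 + (6) = 9 — checks out.
Step 5: x = -19 + (7) = -12, y = 9 + (-3) = 6 — agrees with the transcript.
Step 6: x = -12 + (9) = -3, y = 6 + (-2) = 4 — in agreement.
Step 7: x = -3 + (4) = 1, y = 4 + (6) = 10 — agrees with the transcript.
Step 8: x = 1 + (2) = 3, y = 10 + (-2) = 8 — the transcript has a different value.
The audit stops at step 8: the recorded entry is wrong and should be y = 8.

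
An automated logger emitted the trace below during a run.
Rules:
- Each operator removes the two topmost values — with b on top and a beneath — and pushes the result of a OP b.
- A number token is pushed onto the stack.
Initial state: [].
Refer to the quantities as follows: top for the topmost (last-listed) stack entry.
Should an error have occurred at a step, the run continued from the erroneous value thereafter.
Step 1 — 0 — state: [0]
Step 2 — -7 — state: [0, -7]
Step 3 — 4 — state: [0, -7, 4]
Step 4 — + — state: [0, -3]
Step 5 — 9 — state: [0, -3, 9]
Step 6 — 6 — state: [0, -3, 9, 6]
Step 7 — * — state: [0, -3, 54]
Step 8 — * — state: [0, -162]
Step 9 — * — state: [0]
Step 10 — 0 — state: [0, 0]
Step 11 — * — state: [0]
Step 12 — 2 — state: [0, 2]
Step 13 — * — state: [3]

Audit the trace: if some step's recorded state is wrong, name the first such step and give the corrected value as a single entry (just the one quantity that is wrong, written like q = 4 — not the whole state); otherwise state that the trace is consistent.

step 13, top = 0

Recomputing the run from the initial state:
step 1: [0]
step 2: [0, -7]
step 3: [0, -7, 4]
step 4: [0, -3]
step 5: [0, -3, 9]
step 6: [0, -3, 9, 6]
step 7: [0, -3, 54]
step 8: [0, -162]
step 9: [0]
step 10: [0, 0]
step 11: [0]
step 12: [0, 2]
step 13: [0]
The first disagreement with the trace is at step 13, where the value should be top = 0.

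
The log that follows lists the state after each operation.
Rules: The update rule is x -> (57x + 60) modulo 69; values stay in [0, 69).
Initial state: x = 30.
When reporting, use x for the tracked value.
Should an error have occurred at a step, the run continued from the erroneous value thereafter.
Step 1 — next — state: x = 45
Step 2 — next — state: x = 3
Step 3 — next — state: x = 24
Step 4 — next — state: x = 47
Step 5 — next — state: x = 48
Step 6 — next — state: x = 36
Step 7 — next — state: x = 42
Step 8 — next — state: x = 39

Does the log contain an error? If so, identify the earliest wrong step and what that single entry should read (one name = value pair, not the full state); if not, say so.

1. x = (57*30 + 60) mod 69 = 45 (agrees with the log)
2. x = (57*45 + 60) mod 69 = 3 (no discrepancy)
3. x = (57*3 + 60) mod 69 = 24 (agrees with the log)
4. x = (57*24 + 60) mod 69 = 48 (the log has a different value)
So the first discrepancy is step 4, where the right value is x = 48.

step 4, x = 48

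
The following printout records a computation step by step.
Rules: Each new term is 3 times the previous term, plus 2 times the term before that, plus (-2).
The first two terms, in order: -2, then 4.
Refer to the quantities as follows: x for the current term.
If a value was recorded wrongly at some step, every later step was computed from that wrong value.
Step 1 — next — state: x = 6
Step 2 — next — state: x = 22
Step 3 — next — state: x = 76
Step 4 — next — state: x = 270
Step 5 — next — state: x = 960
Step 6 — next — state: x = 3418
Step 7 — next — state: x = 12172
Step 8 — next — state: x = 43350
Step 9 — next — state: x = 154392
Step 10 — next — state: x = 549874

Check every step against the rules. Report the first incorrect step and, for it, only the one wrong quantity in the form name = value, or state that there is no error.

step 2, x = 24

Recomputing the run from the initial state:
step 1: x = 6
step 2: x = 24
step 3: x = 82
step 4: x = 292
step 5: x = 1038
step 6: x = 3696
step 7: x = 13162
step 8: x = 46876
step 9: x = 166950
step 10: x = 594600
The first disagreement with the printout is at step 2, where the value should be x = 24.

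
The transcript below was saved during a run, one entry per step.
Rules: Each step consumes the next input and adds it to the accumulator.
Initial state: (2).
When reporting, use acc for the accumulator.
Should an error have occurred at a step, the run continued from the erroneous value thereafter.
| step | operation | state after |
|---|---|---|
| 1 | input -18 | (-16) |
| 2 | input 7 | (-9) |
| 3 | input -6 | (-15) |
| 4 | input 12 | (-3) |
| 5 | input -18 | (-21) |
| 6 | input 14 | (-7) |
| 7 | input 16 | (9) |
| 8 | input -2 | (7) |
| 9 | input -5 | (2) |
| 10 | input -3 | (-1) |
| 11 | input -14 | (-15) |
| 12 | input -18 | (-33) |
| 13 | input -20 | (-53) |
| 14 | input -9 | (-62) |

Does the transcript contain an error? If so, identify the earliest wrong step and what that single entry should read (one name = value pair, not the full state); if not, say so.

no error

1. acc = 2 + -18 = -16 (exactly as logged)
2. acc = -16 + 7 = -9 (checks out)
3. acc = -9 + -6 = -15 (same as recorded)
4. acc = -15 + 12 = -3 (verified)
5. acc = -3 + -18 = -21 (checks out)
6. acc = -21 + 14 = -7 (exactly as logged)
7. acc = -7 + 16 = 9 (confirmed correct)
8. acc = 9 + -2 = 7 (confirmed correct)
9. acc = 7 + -5 = 2 (checks out)
10. acc = 2 + -3 = -1 (consistent with the transcript)
11. acc = -1 + -14 = -15 (no discrepancy)
12. acc = -15 + -18 = -33 (checks out)
13. acc = -33 + -20 = -53 (exactly as logged)
14. acc = -53 + -9 = -62 (no discrepancy)
No step deviates from the rules.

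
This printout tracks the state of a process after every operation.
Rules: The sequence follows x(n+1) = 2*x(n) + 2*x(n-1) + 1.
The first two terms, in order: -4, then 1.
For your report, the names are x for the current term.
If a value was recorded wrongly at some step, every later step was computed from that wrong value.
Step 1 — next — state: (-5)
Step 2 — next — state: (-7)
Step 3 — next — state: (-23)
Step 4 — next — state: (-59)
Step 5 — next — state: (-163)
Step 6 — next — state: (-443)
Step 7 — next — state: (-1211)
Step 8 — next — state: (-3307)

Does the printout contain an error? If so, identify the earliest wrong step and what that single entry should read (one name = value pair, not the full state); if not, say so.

no error

Recomputing the run from the initial state:
step 1: x = -5
step 2: x = -7
step 3: x = -23
step 4: x = -59
step 5: x = -163
step 6: x = -443
step 7: x = -1211
step 8: x = -3307
This matches the printout at every step.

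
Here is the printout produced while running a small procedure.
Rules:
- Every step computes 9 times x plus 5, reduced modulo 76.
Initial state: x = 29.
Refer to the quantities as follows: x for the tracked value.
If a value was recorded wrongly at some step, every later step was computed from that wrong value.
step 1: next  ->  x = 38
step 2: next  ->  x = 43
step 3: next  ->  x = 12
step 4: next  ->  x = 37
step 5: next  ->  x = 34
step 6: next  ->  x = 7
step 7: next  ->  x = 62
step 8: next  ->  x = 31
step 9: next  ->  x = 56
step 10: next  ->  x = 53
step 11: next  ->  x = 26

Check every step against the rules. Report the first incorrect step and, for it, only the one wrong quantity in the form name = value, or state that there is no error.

Recomputing the run from the initial state:
step 1: x = 38
step 2: x = 43
step 3: x = 12
step 4: x = 37
step 5: x = 34
step 6: x = 7
step 7: x = 68
step 8: x = 9
step 9: x = 10
step 10: x = 19
step 11: x = 24
The first disagreement with the printout is at step 7, where the value should be x = 68.

step 7, x = 68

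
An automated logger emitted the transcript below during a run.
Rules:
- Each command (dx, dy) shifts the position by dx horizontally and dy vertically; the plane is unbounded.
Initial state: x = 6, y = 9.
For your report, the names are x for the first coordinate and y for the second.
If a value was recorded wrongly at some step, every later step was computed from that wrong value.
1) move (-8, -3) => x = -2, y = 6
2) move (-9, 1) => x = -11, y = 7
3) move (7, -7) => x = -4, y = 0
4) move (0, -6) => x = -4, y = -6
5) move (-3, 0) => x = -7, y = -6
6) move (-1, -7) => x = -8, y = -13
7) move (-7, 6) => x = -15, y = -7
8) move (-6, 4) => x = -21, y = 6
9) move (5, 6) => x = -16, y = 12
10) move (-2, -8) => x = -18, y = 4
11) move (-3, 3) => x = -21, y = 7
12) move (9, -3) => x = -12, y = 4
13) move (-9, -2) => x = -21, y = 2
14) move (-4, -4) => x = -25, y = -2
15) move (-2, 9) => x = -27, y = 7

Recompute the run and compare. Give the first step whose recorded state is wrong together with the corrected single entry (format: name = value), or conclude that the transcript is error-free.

step 8, y = -3

step 1: x = 6 + (-8) = -2, y = 9 + (-3) = 6 -> exactly as logged
step 2: x = -2 + (-9) = -11, y = 6 + (1) = 7 -> matches
step 3: x = -11 + (7) = -4, y = 7 + (-7) = 0 -> confirmed correct
step 4: x = -4 + (0) = -4, y = 0 + (-6) = -6 -> no discrepancy
step 5: x = -4 + (-3) = -7, y = -6 + (0) = -6 -> verified
step 6: x = -7 + (-1) = -8, y = -6 + (-7) = -13 -> same as recorded
step 7: x = -8 + (-7) = -15, y = -13 + (6) = -7 -> confirmed correct
step 8: x = -15 + (-6) = -21, y = -7 + (4) = -3 -> not what was recorded
Step 8 is the first one off; corrected, y = -3.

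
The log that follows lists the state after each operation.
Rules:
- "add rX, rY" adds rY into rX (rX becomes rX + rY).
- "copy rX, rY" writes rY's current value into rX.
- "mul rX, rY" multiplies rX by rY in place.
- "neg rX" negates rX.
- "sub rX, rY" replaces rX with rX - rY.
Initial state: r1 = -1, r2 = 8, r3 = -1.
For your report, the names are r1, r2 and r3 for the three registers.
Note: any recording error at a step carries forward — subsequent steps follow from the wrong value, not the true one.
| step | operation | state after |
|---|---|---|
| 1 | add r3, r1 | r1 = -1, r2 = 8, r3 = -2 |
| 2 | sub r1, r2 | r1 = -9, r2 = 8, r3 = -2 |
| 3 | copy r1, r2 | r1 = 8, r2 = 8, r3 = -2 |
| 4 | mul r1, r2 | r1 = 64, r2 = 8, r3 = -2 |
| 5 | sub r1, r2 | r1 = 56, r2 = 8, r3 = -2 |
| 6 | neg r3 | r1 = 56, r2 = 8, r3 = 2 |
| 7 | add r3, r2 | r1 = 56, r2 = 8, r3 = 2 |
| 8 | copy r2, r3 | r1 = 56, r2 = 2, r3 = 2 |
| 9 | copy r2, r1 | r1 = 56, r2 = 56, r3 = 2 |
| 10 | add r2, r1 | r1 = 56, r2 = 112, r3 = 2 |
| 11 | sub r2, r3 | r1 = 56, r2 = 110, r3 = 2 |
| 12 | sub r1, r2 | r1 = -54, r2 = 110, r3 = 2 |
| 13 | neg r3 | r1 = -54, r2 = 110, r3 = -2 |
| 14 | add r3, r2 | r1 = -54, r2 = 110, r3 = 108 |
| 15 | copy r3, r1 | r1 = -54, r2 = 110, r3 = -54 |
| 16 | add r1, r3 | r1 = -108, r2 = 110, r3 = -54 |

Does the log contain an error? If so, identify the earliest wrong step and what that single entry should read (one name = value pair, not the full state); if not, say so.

step 7, r3 = 10

1. r3 = -1 + -1 = -2 (consistent with the log)
2. r1 = -1 - 8 = -9 (consistent with the log)
3. r1 = 8 (exactly as logged)
4. r1 = 8 * 8 = 64 (agrees with the log)
5. r1 = 64 - 8 = 56 (confirmed correct)
6. r3 = -(-2) = 2 (checks out)
7. r3 = 2 + 8 = 10 (the recorded entry deviates here)
That makes step 7 the first incorrect line — r3 = 10 is what it should show.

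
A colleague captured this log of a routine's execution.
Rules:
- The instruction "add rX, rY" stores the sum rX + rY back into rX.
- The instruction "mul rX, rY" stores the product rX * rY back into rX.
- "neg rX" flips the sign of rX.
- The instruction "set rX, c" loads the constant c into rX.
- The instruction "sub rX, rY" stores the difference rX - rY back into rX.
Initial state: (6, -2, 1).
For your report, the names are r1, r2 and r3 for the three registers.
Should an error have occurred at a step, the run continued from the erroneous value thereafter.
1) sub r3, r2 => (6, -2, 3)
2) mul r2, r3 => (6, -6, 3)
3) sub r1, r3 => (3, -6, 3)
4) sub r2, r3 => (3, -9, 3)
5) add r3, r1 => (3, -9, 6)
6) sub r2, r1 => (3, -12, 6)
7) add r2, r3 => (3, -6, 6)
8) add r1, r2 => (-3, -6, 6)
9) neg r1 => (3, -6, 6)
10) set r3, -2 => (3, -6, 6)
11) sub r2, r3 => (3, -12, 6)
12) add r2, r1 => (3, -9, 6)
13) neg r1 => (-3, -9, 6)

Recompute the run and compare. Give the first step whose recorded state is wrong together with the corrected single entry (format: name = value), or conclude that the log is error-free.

step 10, r3 = -2

1. r3 = 1 - -2 = 3 (no discrepancy)
2. r2 = -2 * 3 = -6 (verified)
3. r1 = 6 - 3 = 3 (verified)
4. r2 = -6 - 3 = -9 (in agreement)
5. r3 = 3 + 3 = 6 (confirmed correct)
6. r2 = -9 - 3 = -12 (consistent with the log)
7. r2 = -12 + 6 = -6 (checks out)
8. r1 = 3 + -6 = -3 (verified)
9. r1 = -(-3) = 3 (agrees with the log)
10. r3 = -2 (the recorded entry deviates here)
The audit stops at step 10: the recorded entry is wrong and should be r3 = -2.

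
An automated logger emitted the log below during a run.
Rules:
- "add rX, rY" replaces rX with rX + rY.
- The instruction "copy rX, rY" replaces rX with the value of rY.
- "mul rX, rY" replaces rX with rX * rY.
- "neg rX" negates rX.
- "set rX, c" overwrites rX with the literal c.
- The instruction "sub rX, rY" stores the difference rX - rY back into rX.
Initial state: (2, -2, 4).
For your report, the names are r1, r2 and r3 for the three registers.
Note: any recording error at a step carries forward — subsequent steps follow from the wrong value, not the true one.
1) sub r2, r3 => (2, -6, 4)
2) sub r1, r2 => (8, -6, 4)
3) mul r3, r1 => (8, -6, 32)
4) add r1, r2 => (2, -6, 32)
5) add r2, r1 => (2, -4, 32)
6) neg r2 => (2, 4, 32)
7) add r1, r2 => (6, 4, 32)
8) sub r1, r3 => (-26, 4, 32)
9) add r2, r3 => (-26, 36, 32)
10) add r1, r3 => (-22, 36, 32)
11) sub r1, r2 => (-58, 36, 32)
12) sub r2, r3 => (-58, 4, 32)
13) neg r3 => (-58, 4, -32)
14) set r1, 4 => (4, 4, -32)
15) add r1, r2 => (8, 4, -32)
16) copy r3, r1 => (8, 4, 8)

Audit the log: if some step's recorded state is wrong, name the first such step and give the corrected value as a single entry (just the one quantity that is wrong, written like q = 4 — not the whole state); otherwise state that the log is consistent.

Recomputing the run from the initial state:
step 1: r1 = 2, r2 = -6, r3 = 4
step 2: r1 = 8, r2 = -6, r3 = 4
step 3: r1 = 8, r2 = -6, r3 = 32
step 4: r1 = 2, r2 = -6, r3 = 32
step 5: r1 = 2, r2 = -4, r3 = 32
step 6: r1 = 2, r2 = 4, r3 = 32
step 7: r1 = 6, r2 = 4, r3 = 32
step 8: r1 = -26, r2 = 4, r3 = 32
step 9: r1 = -26, r2 = 36, r3 = 32
step 10: r1 = 6, r2 = 36, r3 = 32
step 11: r1 = -30, r2 = 36, r3 = 32
step 12: r1 = -30, r2 = 4, r3 = 32
step 13: r1 = -30, r2 = 4, r3 = -32
step 14: r1 = 4, r2 = 4, r3 = -32
step 15: r1 = 8, r2 = 4, r3 = -32
step 16: r1 = 8, r2 = 4, r3 = 8
The first disagreement with the log is at step 10, where the value should be r1 = 6.

step 10, r1 = 6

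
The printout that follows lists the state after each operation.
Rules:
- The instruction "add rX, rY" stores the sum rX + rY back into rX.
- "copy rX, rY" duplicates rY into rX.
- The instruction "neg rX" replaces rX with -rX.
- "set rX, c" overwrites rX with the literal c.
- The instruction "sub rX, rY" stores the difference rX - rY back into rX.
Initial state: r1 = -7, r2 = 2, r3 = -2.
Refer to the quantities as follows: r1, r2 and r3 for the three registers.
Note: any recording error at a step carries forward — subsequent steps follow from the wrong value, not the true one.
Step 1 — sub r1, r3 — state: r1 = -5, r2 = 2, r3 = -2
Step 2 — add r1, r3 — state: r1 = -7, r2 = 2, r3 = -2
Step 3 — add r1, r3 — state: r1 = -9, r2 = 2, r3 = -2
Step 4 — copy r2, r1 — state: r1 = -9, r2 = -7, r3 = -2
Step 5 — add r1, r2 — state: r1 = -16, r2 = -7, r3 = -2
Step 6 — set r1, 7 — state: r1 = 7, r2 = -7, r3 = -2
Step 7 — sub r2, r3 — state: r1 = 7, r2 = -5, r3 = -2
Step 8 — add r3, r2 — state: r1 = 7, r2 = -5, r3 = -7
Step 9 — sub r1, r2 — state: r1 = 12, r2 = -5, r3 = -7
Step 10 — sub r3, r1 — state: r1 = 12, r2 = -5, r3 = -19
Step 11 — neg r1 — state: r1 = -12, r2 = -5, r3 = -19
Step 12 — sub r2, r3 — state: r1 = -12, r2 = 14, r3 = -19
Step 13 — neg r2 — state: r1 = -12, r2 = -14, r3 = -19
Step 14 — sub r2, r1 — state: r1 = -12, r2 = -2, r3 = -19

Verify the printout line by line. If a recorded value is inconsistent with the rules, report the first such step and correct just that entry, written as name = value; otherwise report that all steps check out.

1. r1 = -7 - -2 = -5 (verified)
2. r1 = -5 + -2 = -7 (consistent with the printout)
3. r1 = -7 + -2 = -9 (no discrepancy)
4. r2 = -9 (this is not what the printout shows)
First incorrect step: 4; the correct value is r2 = -9.

step 4, r2 = -9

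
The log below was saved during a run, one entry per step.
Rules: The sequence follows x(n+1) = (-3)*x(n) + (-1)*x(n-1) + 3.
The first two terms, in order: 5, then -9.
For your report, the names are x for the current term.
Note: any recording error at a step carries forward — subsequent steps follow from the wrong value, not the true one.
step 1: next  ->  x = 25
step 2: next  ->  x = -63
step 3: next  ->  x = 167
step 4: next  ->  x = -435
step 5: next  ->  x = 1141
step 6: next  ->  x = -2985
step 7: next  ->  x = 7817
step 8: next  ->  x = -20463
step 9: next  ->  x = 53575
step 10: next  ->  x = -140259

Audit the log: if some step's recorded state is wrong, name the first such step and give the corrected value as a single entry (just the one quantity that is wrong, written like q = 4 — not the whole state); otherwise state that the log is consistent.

no error

Step 1: x = -3*(-9) + (-1)*(5) + (3) = 25 — in agreement.
Step 2: x = -3*(25) + (-1)*(-9) + (3) = -63 — matches.
Step 3: x = -3*(-63) + (-1)*(25) + (3) = 167 — consistent with the log.
Step 4: x = -3*(167) + (-1)*(-63) + (3) = -435 — matches.
Step 5: x = -3*(-435) + (-1)*(167) + (3) = 1141 — in agreement.
Step 6: x = -3*(1141) + (-1)*(-435) + (3) = -2985 — same as recorded.
Step 7: x = -3*(-2985) + (-1)*(1141) + (3) = 7817 — confirmed correct.
Step 8: x = -3*(7817) + (-1)*(-2985) + (3) = -20463 — in agreement.
Step 9: x = -3*(-20463) + (-1)*(7817) + (3) = 53575 — in agreement.
Step 10: x = -3*(53575) + (-1)*(-20463) + (3) = -140259 — checks out.
Nothing is out of place; the run is error-free.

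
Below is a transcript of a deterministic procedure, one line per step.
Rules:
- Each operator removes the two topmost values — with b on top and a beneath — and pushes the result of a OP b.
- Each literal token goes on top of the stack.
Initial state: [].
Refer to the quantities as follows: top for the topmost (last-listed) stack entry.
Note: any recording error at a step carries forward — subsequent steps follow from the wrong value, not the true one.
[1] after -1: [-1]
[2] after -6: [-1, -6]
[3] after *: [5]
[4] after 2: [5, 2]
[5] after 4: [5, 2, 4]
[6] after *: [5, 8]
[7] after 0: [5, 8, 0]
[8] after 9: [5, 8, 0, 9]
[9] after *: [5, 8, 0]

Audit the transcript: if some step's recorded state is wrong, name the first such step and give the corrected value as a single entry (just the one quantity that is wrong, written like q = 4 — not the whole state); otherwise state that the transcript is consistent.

Recomputing the run from the initial state:
step 1: [-1]
step 2: [-1, -6]
step 3: [6]
step 4: [6, 2]
step 5: [6, 2, 4]
step 6: [6, 8]
step 7: [6, 8, 0]
step 8: [6, 8, 0, 9]
step 9: [6, 8, 0]
The first disagreement with the transcript is at step 3, where the value should be top = 6.

step 3, top = 6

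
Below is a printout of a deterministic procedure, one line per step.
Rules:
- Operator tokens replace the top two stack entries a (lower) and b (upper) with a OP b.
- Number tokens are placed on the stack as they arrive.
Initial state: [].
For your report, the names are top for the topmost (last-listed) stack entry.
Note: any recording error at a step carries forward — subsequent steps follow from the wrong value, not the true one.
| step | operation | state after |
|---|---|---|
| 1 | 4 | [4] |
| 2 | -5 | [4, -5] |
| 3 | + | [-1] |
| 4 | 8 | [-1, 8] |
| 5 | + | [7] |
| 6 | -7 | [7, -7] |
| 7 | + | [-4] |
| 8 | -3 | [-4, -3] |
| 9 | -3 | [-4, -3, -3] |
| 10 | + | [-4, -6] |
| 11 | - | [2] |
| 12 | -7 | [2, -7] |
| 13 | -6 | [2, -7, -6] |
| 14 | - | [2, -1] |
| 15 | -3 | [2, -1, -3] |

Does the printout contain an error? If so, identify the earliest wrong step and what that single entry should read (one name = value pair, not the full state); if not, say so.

step 7, top = 0

Recomputing the run from the initial state:
step 1: [4]
step 2: [4, -5]
step 3: [-1]
step 4: [-1, 8]
step 5: [7]
step 6: [7, -7]
step 7: [0]
step 8: [0, -3]
step 9: [0, -3, -3]
step 10: [0, -6]
step 11: [6]
step 12: [6, -7]
step 13: [6, -7, -6]
step 14: [6, -1]
step 15: [6, -1, -3]
The first disagreement with the printout is at step 7, where the value should be top = 0.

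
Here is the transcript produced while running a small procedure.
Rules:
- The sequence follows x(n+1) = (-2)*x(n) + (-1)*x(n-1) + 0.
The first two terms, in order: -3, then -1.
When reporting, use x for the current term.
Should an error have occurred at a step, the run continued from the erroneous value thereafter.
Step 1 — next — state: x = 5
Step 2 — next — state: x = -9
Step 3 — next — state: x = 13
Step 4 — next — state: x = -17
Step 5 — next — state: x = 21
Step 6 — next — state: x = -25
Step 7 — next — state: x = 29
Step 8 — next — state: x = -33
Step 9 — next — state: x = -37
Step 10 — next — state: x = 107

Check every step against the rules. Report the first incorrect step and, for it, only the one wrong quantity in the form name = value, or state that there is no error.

Step 1: x = -2*(-1) + (-1)*(-3) + (0) = 5 — in agreement.
Step 2: x = -2*(5) + (-1)*(-1) + (0) = -9 — same as recorded.
Step 3: x = -2*(-9) + (-1)*(5) + (0) = 13 — agrees with the transcript.
Step 4: x = -2*(13) + (-1)*(-9) + (0) = -17 — same as recorded.
Step 5: x = -2*(-17) + (-1)*(13) + (0) = 21 — checks out.
Step 6: x = -2*(21) + (-1)*(-17) + (0) = -25 — verified.
Step 7: x = -2*(-25) + (-1)*(21) + (0) = 29 — checks out.
Step 8: x = -2*(29) + (-1)*(-25) + (0) = -33 — agrees with the transcript.
Step 9: x = -2*(-33) + (-1)*(29) + (0) = 37 — a discrepancy with the transcript.
That makes step 9 the first incorrect line — x = 37 is what it should show.

step 9, x = 37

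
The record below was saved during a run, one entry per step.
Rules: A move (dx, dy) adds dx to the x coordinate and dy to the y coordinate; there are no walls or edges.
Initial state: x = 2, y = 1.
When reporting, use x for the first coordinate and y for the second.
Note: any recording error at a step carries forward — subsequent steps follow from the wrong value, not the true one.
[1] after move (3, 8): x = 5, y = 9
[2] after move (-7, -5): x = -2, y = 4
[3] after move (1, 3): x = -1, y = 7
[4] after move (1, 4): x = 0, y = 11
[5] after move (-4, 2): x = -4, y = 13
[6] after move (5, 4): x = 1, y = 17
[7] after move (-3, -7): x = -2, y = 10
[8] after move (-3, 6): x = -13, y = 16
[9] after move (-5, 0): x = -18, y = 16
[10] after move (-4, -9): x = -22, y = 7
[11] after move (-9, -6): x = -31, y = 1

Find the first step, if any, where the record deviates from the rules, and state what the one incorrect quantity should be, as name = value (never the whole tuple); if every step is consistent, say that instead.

1. x = 2 + (3) = 5, y = 1 + (8) = 9 (no discrepancy)
2. x = 5 + (-7) = -2, y = 9 + (-5) = 4 (checks out)
3. x = -2 + (1) = -1, y = 4 + (3) = 7 (confirmed correct)
4. x = -1 + (1) = 0, y = 7 + (4) = 11 (in agreement)
5. x = 0 + (-4) = -4, y = 11 + (2) = 13 (same as recorded)
6. x = -4 + (5) = 1, y = 13 + (4) = 17 (confirmed correct)
7. x = 1 + (-3) = -2, y = 17 + (-7) = 10 (confirmed correct)
8. x = -2 + (-3) = -5, y = 10 + (6) = 16 (a discrepancy with the record)
Step 8 is the first one off; corrected, x = -5.

step 8, x = -5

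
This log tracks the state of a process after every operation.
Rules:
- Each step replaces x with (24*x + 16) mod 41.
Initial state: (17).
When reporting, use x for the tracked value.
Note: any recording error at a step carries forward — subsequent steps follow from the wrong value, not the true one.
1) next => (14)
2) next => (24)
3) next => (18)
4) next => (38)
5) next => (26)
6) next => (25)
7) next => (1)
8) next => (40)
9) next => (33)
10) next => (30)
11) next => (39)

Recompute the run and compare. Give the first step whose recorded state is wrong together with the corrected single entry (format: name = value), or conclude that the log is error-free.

step 10, x = 29

Step 1: x = (24*17 + 16) mod 41 = 14 — agrees with the log.
Step 2: x = (24*14 + 16) mod 41 = 24 — consistent with the log.
Step 3: x = (24*24 + 16) mod 41 = 18 — in agreement.
Step 4: x = (24*18 + 16) mod 41 = 38 — consistent with the log.
Step 5: x = (24*38 + 16) mod 41 = 26 — no discrepancy.
Step 6: x = (24*26 + 16) mod 41 = 25 — matches.
Step 7: x = (24*25 + 16) mod 41 = 1 — same as recorded.
Step 8: x = (24*1 + 16) mod 41 = 40 — in agreement.
Step 9: x = (24*40 + 16) mod 41 = 33 — in agreement.
Step 10: x = (24*33 + 16) mod 41 = 29 — the log has a different value.
That makes step 10 the first incorrect line — x = 29 is what it should show.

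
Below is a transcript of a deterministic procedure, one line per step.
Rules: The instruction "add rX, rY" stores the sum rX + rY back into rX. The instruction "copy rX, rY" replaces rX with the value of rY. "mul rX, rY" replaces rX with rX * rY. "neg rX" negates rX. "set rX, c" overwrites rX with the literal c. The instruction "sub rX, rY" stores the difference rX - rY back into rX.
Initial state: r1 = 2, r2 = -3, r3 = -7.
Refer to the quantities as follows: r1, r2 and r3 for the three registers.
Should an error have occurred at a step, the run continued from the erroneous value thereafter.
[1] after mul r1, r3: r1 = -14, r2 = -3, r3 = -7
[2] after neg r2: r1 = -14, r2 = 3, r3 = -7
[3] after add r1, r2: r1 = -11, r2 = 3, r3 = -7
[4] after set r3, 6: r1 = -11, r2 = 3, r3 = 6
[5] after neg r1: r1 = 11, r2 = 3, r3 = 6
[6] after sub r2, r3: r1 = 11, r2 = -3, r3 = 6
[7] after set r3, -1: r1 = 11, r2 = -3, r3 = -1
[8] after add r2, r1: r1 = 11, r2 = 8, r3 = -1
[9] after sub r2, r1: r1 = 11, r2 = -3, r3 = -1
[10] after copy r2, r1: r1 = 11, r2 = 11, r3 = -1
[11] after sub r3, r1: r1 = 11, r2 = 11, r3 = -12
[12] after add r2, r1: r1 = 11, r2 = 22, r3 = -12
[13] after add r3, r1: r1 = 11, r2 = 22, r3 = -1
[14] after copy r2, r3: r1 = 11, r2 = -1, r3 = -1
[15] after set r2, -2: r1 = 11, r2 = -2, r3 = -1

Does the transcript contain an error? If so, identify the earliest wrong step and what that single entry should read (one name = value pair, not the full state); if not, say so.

no error

Recomputing the run from the initial state:
step 1: r1 = -14, r2 = -3, r3 = -7
step 2: r1 = -14, r2 = 3, r3 = -7
step 3: r1 = -11, r2 = 3, r3 = -7
step 4: r1 = -11, r2 = 3, r3 = 6
step 5: r1 = 11, r2 = 3, r3 = 6
step 6: r1 = 11, r2 = -3, r3 = 6
step 7: r1 = 11, r2 = -3, r3 = -1
step 8: r1 = 11, r2 = 8, r3 = -1
step 9: r1 = 11, r2 = -3, r3 = -1
step 10: r1 = 11, r2 = 11, r3 = -1
step 11: r1 = 11, r2 = 11, r3 = -12
step 12: r1 = 11, r2 = 22, r3 = -12
step 13: r1 = 11, r2 = 22, r3 = -1
step 14: r1 = 11, r2 = -1, r3 = -1
step 15: r1 = 11, r2 = -2, r3 = -1
This matches the transcript at every step.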